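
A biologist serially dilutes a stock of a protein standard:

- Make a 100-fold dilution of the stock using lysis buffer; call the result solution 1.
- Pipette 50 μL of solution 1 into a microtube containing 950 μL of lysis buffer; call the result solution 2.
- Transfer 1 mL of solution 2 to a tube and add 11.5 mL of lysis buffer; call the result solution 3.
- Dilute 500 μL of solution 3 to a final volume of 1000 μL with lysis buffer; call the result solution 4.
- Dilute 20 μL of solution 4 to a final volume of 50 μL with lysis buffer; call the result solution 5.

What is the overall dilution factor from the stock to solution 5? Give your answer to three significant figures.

1.25 × 10^5

Step 1: 100-fold → factor 100
Step 2: 50 μL + 950 μL = 1000 μL total → factor 1000/50 = 20
Step 3: 1 mL + 11.5 mL = 12.5 mL total → factor 12.5/1 = 12.5
Step 4: 500 μL brought to 1000 μL → factor 1000/500 = 2
Step 5: 20 μL brought to 50 μL → factor 50/20 = 2.5
Overall dilution factor = 100 × 20 × 12.5 × 2 × 2.5 = 1.25 × 10^5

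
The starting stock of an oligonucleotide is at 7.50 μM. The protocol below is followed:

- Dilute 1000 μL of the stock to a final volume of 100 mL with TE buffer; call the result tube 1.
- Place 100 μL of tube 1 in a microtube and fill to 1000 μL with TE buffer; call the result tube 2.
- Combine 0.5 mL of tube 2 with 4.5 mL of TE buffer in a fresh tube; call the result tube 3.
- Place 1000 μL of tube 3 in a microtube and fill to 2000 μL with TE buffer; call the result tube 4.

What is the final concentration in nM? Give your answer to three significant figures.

Step 1: 1000 μL brought to 100 mL → factor 1 × 10^5/1000 = 100
Step 2: 100 μL brought to 1000 μL → factor 1000/100 = 10
Step 3: 0.5 mL + 4.5 mL = 5 mL total → factor 5/0.5 = 10
Step 4: 1000 μL brought to 2000 μL → factor 2000/1000 = 2
Overall dilution factor = 100 × 10 × 10 × 2 = 20000
Final = 7.50 μM / 20000 = 0.0003750 μM = 0.375 nM

0.375 nM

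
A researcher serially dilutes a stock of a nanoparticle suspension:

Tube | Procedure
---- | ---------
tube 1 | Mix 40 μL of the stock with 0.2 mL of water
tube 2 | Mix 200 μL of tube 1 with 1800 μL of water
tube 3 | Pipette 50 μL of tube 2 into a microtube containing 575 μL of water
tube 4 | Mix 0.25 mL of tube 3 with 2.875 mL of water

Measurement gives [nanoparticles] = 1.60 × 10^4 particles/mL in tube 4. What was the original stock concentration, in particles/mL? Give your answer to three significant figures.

Step 1: 40 μL + 0.2 mL = 240 μL total → factor 240/40 = 6
Step 2: 200 μL + 1800 μL = 2000 μL total → factor 2000/200 = 10
Step 3: 50 μL + 575 μL = 625 μL total → factor 625/50 = 12.5
Step 4: 0.25 mL + 2.875 mL = 3.125 mL total → factor 3.125/0.25 = 12.5
Overall dilution factor = 6 × 10 × 12.5 × 12.5 = 9375
Stock = 1.60 × 10^4 particles/mL × 9375 = 1.50 × 10^8 particles/mL

1.50 × 10^8 particles/mL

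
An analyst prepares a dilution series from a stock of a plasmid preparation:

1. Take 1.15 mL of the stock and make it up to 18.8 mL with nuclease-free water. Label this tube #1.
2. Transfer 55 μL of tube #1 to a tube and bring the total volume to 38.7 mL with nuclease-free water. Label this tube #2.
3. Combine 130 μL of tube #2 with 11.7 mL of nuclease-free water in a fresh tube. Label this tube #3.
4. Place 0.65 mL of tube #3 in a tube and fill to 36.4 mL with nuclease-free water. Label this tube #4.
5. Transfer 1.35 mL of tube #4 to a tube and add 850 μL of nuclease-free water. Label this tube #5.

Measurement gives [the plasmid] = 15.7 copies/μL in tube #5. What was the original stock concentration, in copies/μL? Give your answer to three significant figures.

1.50 × 10^9 copies/μL

Step 1: 1.15 mL brought to 18.8 mL → factor 18.8/1.15 = 16.348
Step 2: 55 μL brought to 38.7 mL → factor 38700/55 = 703.64
Step 3: 130 μL + 11.7 mL = 11830 μL total → factor 11830/130 = 91
Step 4: 0.65 mL brought to 36.4 mL → factor 36.4/0.65 = 56
Step 5: 1.35 mL + 850 μL = 2.2 mL total → factor 2.2/1.35 = 1.6296
Overall dilution factor = 16.348 × 703.64 × 91 × 56 × 1.6296 = 9.5527 × 10^7
Stock = 15.7 copies/μL × 9.5527 × 10^7 = 1.50 × 10^9 copies/μL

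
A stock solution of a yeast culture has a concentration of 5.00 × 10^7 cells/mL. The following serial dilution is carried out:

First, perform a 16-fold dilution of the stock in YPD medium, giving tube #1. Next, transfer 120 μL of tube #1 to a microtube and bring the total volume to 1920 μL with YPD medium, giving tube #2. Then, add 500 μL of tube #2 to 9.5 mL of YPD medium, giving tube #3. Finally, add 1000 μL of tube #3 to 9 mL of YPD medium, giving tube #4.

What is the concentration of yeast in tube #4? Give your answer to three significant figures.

Step 1: 16-fold → factor 16
Step 2: 120 μL brought to 1920 μL → factor 1920/120 = 16
Step 3: 500 μL + 9.5 mL = 10000 μL total → factor 10000/500 = 20
Step 4: 1000 μL + 9 mL = 10000 μL total → factor 10000/1000 = 10
Overall dilution factor = 16 × 16 × 20 × 10 = 51200
Final = 5.00 × 10^7 cells/mL / 51200 = 977 cells/mL

977 cells/mL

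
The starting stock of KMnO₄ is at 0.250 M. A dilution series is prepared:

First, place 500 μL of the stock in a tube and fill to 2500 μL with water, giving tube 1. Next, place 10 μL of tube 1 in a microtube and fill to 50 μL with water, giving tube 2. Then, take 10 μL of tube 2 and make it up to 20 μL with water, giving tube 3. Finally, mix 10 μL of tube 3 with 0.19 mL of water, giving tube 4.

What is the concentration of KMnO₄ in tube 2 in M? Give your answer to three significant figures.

0.0100 M

Step 1: 500 μL brought to 2500 μL → factor 2500/500 = 5
Step 2: 10 μL brought to 50 μL → factor 50/10 = 5
Dilution factor through tube 2 = 5 × 5 = 25
[tube 2] = 0.250 M / 25 = 0.0100 M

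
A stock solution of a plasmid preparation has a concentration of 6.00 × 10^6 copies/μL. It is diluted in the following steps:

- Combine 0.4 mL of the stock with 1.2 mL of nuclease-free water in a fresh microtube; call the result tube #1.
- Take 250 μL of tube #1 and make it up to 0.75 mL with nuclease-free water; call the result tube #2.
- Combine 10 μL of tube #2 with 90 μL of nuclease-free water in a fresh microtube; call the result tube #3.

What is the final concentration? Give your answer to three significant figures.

5.00 × 10^4 copies/μL

Step 1: 0.4 mL + 1.2 mL = 1.6 mL total → factor 1.6/0.4 = 4
Step 2: 250 μL brought to 0.75 mL → factor 750/250 = 3
Step 3: 10 μL + 90 μL = 100 μL total → factor 100/10 = 10
Overall dilution factor = 4 × 3 × 10 = 120
Final = 6.00 × 10^6 copies/μL / 120 = 5.00 × 10^4 copies/μL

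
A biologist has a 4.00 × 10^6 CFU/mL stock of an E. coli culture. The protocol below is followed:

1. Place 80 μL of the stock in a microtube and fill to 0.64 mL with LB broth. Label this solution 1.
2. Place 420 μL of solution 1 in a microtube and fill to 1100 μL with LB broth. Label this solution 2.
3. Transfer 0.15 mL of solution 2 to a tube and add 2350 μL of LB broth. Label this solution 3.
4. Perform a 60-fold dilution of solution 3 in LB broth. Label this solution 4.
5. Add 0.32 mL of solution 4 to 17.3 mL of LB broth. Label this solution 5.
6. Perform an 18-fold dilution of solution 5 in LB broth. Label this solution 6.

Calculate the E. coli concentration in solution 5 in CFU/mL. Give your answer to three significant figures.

Step 1: 80 μL brought to 0.64 mL → factor 640/80 = 8
Step 2: 420 μL brought to 1100 μL → factor 1100/420 = 2.619
Step 3: 0.15 mL + 2350 μL = 2.5 mL total → factor 2.5/0.15 = 16.667
Step 4: 60-fold → factor 60
Step 5: 0.32 mL + 17.3 mL = 17.62 mL total → factor 17.62/0.32 = 55.062
Dilution factor through solution 5 = 8 × 2.619 × 16.667 × 60 × 55.062 = 1.1537 × 10^6
[solution 5] = 4.00 × 10^6 CFU/mL / 1.1537 × 10^6 = 3.47 CFU/mL

3.47 CFU/mL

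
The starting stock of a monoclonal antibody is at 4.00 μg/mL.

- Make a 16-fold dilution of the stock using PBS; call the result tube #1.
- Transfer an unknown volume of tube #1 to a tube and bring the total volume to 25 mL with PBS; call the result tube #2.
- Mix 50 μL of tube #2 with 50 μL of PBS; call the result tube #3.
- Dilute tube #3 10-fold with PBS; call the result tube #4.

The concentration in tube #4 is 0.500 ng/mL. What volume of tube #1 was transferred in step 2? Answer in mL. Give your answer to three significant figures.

1.00 mL

Step 1: 16-fold → factor 16
Step 2: v brought to 25 mL → factor = 25 mL/v
Step 3: 50 μL + 50 μL = 100 μL total → factor 100/50 = 2
Step 4: 10-fold → factor 10
Product of known-step factors = 320
Overall factor = 4.00 μg/mL / (0.500 ng/mL) = 8000
Step-2 factor = 8000 / 320 = 25
v = 25 mL / 25 = 1.00 mL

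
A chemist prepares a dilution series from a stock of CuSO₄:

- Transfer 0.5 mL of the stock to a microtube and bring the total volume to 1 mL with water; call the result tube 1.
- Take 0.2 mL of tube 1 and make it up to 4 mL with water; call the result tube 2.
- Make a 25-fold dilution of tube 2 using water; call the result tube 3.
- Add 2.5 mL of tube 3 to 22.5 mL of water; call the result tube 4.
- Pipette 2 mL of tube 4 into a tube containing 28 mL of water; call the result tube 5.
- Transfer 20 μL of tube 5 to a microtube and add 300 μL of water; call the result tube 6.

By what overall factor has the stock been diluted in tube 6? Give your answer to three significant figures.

2.40 × 10^6

Step 1: 0.5 mL brought to 1 mL → factor 1/0.5 = 2
Step 2: 0.2 mL brought to 4 mL → factor 4/0.2 = 20
Step 3: 25-fold → factor 25
Step 4: 2.5 mL + 22.5 mL = 25 mL total → factor 25/2.5 = 10
Step 5: 2 mL + 28 mL = 30 mL total → factor 30/2 = 15
Step 6: 20 μL + 300 μL = 320 μL total → factor 320/20 = 16
Overall dilution factor = 2 × 20 × 25 × 10 × 15 × 16 = 2.4 × 10^6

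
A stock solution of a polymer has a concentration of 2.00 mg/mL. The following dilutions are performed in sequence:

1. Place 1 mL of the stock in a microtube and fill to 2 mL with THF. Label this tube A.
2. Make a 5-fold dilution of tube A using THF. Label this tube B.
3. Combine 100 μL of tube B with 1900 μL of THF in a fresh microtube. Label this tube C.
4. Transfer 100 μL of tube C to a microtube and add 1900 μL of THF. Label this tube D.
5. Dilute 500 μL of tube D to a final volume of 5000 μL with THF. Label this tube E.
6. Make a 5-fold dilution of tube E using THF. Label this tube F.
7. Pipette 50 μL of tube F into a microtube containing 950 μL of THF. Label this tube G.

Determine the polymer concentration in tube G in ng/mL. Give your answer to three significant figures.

0.500 ng/mL

Step 1: 1 mL brought to 2 mL → factor 2/1 = 2
Step 2: 5-fold → factor 5
Step 3: 100 μL + 1900 μL = 2000 μL total → factor 2000/100 = 20
Step 4: 100 μL + 1900 μL = 2000 μL total → factor 2000/100 = 20
Step 5: 500 μL brought to 5000 μL → factor 5000/500 = 10
Step 6: 5-fold → factor 5
Step 7: 50 μL + 950 μL = 1000 μL total → factor 1000/50 = 20
Overall dilution factor = 2 × 5 × 20 × 20 × 10 × 5 × 20 = 4 × 10^6
Final = 2.00 mg/mL / 4 × 10^6 = 5.000 × 10^-7 mg/mL = 0.500 ng/mL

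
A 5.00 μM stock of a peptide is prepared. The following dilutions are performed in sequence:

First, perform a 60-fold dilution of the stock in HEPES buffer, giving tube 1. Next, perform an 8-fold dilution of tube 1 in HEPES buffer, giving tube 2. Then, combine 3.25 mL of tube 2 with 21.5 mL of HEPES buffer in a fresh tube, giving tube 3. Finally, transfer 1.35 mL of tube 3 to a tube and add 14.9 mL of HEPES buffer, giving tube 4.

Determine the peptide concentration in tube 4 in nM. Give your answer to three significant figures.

0.114 nM

Step 1: 60-fold → factor 60
Step 2: 8-fold → factor 8
Step 3: 3.25 mL + 21.5 mL = 24.75 mL total → factor 24.75/3.25 = 7.6154
Step 4: 1.35 mL + 14.9 mL = 16.25 mL total → factor 16.25/1.35 = 12.037
Overall dilution factor = 60 × 8 × 7.6154 × 12.037 = 44000
Final = 5.00 μM / 44000 = 0.0001136 μM = 0.114 nM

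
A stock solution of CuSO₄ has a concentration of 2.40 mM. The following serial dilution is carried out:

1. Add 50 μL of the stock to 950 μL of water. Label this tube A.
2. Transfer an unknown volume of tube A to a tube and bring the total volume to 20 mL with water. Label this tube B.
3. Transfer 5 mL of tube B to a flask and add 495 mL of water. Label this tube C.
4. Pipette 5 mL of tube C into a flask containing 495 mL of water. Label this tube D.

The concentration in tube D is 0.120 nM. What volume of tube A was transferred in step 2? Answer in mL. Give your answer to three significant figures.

Step 1: 50 μL + 950 μL = 1000 μL total → factor 1000/50 = 20
Step 2: v brought to 20 mL → factor = 20 mL/v
Step 3: 5 mL + 495 mL = 500 mL total → factor 500/5 = 100
Step 4: 5 mL + 495 mL = 500 mL total → factor 500/5 = 100
Product of known-step factors = 2 × 10^5
Overall factor = 2.40 mM / (0.120 nM) = 2 × 10^7
Step-2 factor = 2 × 10^7 / 2 × 10^5 = 100
v = 20 mL / 100 = 0.200 mL

0.200 mL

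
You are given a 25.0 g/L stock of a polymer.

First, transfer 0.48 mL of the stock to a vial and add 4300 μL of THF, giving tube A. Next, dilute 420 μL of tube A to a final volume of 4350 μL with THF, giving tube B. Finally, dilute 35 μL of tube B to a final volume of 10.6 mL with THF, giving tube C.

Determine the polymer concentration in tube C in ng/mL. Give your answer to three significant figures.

Step 1: 0.48 mL + 4300 μL = 4.78 mL total → factor 4.78/0.48 = 9.9583
Step 2: 420 μL brought to 4350 μL → factor 4350/420 = 10.357
Step 3: 35 μL brought to 10.6 mL → factor 10600/35 = 302.86
Overall dilution factor = 9.9583 × 10.357 × 302.86 = 31237
Final = 25.0 g/L / 31237 = 0.0008003 g/L = 800 ng/mL

800 ng/mL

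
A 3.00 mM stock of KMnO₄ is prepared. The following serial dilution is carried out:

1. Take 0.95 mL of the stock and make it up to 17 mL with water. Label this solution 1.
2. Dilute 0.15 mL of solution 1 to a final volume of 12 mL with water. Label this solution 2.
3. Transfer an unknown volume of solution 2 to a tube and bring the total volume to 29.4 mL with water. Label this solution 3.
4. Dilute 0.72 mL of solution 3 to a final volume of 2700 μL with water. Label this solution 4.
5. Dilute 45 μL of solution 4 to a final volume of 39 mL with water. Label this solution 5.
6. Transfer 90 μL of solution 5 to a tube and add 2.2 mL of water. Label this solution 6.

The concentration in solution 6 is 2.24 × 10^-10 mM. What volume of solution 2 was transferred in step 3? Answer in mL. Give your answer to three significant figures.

Step 1: 0.95 mL brought to 17 mL → factor 17/0.95 = 17.895
Step 2: 0.15 mL brought to 12 mL → factor 12/0.15 = 80
Step 3: v brought to 29.4 mL → factor = 29.4 mL/v
Step 4: 0.72 mL brought to 2700 μL → factor 2.7/0.72 = 3.75
Step 5: 45 μL brought to 39 mL → factor 39000/45 = 866.67
Step 6: 90 μL + 2.2 mL = 2290 μL total → factor 2290/90 = 25.444
Product of known-step factors = 1.1838 × 10^8
Overall factor = 3.00 mM / (2.24 × 10^-10 mM) = 1.3393 × 10^10
Step-3 factor = 1.3393 × 10^10 / 1.1838 × 10^8 = 113.13
v = 29.4 mL / 113.13 = 0.260 mL

0.260 mL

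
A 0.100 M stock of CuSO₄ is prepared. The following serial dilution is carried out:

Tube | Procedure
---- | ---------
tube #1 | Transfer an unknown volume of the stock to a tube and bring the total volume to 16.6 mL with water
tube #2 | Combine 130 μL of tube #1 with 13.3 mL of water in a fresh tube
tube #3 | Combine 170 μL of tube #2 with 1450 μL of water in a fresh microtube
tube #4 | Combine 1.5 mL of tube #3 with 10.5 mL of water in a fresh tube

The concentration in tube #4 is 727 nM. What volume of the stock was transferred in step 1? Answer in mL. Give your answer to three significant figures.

Step 1: v brought to 16.6 mL → factor = 16.6 mL/v
Step 2: 130 μL + 13.3 mL = 13430 μL total → factor 13430/130 = 103.31
Step 3: 170 μL + 1450 μL = 1620 μL total → factor 1620/170 = 9.5294
Step 4: 1.5 mL + 10.5 mL = 12 mL total → factor 12/1.5 = 8
Product of known-step factors = 7875.7
Overall factor = 0.100 M / (727 nM) = 1.3755 × 10^5
Step-1 factor = 1.3755 × 10^5 / 7875.7 = 17.465
v = 16.6 mL / 17.465 = 0.950 mL

0.950 mL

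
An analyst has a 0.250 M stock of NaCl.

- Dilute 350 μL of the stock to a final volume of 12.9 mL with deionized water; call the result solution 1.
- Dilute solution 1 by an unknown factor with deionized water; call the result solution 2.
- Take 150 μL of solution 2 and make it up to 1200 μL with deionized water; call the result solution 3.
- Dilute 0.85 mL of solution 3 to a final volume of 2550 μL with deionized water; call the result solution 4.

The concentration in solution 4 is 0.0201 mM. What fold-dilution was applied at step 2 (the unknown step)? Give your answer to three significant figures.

14.1-fold

Step 1: 350 μL brought to 12.9 mL → factor 12900/350 = 36.857
Step 2: unknown factor x
Step 3: 150 μL brought to 1200 μL → factor 1200/150 = 8
Step 4: 0.85 mL brought to 2550 μL → factor 2.55/0.85 = 3
Product of known-step factors = 884.57
Overall factor = 0.250 M / (0.0201 mM) = 12438
x = 12438 / 884.57 = 14.1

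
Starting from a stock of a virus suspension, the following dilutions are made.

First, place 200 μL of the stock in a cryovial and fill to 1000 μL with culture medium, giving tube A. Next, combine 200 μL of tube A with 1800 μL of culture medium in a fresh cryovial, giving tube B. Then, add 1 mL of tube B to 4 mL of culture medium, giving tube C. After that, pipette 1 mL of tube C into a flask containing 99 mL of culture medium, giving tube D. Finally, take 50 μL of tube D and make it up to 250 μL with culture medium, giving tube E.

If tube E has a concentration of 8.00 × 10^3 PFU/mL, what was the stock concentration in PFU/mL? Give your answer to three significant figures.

Step 1: 200 μL brought to 1000 μL → factor 1000/200 = 5
Step 2: 200 μL + 1800 μL = 2000 μL total → factor 2000/200 = 10
Step 3: 1 mL + 4 mL = 5 mL total → factor 5/1 = 5
Step 4: 1 mL + 99 mL = 100 mL total → factor 100/1 = 100
Step 5: 50 μL brought to 250 μL → factor 250/50 = 5
Overall dilution factor = 5 × 10 × 5 × 100 × 5 = 1.25 × 10^5
Stock = 8.00 × 10^3 PFU/mL × 1.25 × 10^5 = 1.00 × 10^9 PFU/mL

1.00 × 10^9 PFU/mL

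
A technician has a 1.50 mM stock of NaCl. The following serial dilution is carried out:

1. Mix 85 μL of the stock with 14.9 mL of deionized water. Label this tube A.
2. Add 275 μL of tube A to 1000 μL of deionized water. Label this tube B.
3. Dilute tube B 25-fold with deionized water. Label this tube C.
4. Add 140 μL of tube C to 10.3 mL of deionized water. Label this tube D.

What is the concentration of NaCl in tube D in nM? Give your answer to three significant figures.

0.984 nM

Step 1: 85 μL + 14.9 mL = 14985 μL total → factor 14985/85 = 176.29
Step 2: 275 μL + 1000 μL = 1275 μL total → factor 1275/275 = 4.6364
Step 3: 25-fold → factor 25
Step 4: 140 μL + 10.3 mL = 10440 μL total → factor 10440/140 = 74.571
Overall dilution factor = 176.29 × 4.6364 × 25 × 74.571 = 1.5238 × 10^6
Final = 1.50 mM / 1.5238 × 10^6 = 9.844 × 10^-7 mM = 0.984 nM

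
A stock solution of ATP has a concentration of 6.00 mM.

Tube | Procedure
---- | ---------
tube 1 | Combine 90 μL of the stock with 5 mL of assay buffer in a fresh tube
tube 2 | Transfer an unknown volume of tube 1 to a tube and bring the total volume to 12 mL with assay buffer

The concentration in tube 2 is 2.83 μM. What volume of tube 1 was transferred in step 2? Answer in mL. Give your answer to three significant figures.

0.320 mL

Step 1: 90 μL + 5 mL = 5090 μL total → factor 5090/90 = 56.556
Step 2: v brought to 12 mL → factor = 12 mL/v
Product of known-step factors = 56.556
Overall factor = 6.00 mM / (2.83 μM) = 2120.1
Step-2 factor = 2120.1 / 56.556 = 37.488
v = 12 mL / 37.488 = 0.320 mL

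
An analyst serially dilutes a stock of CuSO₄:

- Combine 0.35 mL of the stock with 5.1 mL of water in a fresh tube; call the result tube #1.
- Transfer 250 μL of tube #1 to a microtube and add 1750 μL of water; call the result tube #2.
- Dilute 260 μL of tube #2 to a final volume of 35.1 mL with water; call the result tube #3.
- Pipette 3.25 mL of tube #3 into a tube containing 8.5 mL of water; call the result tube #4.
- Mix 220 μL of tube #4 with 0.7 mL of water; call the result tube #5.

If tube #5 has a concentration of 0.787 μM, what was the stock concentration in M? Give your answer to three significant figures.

Step 1: 0.35 mL + 5.1 mL = 5.45 mL total → factor 5.45/0.35 = 15.571
Step 2: 250 μL + 1750 μL = 2000 μL total → factor 2000/250 = 8
Step 3: 260 μL brought to 35.1 mL → factor 35100/260 = 135
Step 4: 3.25 mL + 8.5 mL = 11.75 mL total → factor 11.75/3.25 = 3.6154
Step 5: 220 μL + 0.7 mL = 920 μL total → factor 920/220 = 4.1818
Overall dilution factor = 15.571 × 8 × 135 × 3.6154 × 4.1818 = 2.5426 × 10^5
Stock = 0.787 μM × 2.5426 × 10^5 = 2.001 × 10^5 μM = 0.200 M

0.200 M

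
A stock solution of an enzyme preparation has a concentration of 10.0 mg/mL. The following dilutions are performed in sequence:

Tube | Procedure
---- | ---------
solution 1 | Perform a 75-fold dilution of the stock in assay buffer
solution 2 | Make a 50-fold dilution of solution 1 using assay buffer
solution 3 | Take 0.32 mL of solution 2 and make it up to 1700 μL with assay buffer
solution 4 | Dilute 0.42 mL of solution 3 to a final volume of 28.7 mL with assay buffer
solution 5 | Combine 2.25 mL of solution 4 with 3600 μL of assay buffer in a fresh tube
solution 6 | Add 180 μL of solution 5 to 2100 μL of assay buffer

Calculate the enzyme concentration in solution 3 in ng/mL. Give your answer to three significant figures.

Step 1: 75-fold → factor 75
Step 2: 50-fold → factor 50
Step 3: 0.32 mL brought to 1700 μL → factor 1.7/0.32 = 5.3125
Dilution factor through solution 3 = 75 × 50 × 5.3125 = 19922
[solution 3] = 10.0 mg/mL / 19922 = 0.0005020 mg/mL = 502 ng/mL

502 ng/mL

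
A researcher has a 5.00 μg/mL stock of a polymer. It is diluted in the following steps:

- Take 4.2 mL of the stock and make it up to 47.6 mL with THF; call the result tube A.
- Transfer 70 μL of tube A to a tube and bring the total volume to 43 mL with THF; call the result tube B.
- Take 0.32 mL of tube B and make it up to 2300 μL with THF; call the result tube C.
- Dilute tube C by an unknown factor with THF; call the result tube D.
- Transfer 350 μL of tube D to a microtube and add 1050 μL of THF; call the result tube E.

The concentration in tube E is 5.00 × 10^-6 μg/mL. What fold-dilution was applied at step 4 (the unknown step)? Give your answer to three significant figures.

5.00-fold

Step 1: 4.2 mL brought to 47.6 mL → factor 47.6/4.2 = 11.333
Step 2: 70 μL brought to 43 mL → factor 43000/70 = 614.29
Step 3: 0.32 mL brought to 2300 μL → factor 2.3/0.32 = 7.1875
Step 4: unknown factor x
Step 5: 350 μL + 1050 μL = 1400 μL total → factor 1400/350 = 4
Product of known-step factors = 2.0015 × 10^5
Overall factor = 5.00 μg/mL / (5.00 × 10^-6 μg/mL) = 1 × 10^6
x = 1 × 10^6 / 2.0015 × 10^5 = 5.00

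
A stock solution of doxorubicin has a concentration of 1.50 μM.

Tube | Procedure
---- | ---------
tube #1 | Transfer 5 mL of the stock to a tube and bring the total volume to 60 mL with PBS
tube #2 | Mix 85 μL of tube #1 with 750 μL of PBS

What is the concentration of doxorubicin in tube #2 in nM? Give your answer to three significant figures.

Step 1: 5 mL brought to 60 mL → factor 60/5 = 12
Step 2: 85 μL + 750 μL = 835 μL total → factor 835/85 = 9.8235
Overall dilution factor = 12 × 9.8235 = 117.88
Final = 1.50 μM / 117.88 = 0.01272 μM = 12.7 nM

12.7 nM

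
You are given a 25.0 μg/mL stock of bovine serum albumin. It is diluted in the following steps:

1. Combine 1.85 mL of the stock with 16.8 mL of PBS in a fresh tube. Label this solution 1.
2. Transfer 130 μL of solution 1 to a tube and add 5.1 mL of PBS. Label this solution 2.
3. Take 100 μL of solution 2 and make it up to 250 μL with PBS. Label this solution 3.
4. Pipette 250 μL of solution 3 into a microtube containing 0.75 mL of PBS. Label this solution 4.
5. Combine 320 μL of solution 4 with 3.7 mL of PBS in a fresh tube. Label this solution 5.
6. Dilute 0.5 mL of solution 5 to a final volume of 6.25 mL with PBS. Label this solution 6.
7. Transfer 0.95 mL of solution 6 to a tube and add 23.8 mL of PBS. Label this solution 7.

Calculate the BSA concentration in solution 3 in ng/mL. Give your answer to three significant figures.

24.7 ng/mL

Step 1: 1.85 mL + 16.8 mL = 18.65 mL total → factor 18.65/1.85 = 10.081
Step 2: 130 μL + 5.1 mL = 5230 μL total → factor 5230/130 = 40.231
Step 3: 100 μL brought to 250 μL → factor 250/100 = 2.5
Dilution factor through solution 3 = 10.081 × 40.231 × 2.5 = 1013.9
[solution 3] = 25.0 μg/mL / 1013.9 = 0.02466 μg/mL = 24.7 ng/mL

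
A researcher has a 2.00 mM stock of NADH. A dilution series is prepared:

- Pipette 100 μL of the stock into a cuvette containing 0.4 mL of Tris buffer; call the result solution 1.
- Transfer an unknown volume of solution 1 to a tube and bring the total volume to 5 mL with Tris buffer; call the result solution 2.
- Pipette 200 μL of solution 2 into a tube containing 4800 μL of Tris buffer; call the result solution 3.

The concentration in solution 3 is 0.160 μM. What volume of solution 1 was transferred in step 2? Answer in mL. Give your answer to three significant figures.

Step 1: 100 μL + 0.4 mL = 500 μL total → factor 500/100 = 5
Step 2: v brought to 5 mL → factor = 5 mL/v
Step 3: 200 μL + 4800 μL = 5000 μL total → factor 5000/200 = 25
Product of known-step factors = 125
Overall factor = 2.00 mM / (0.160 μM) = 12500
Step-2 factor = 12500 / 125 = 100
v = 5 mL / 100 = 0.0500 mL

0.0500 mL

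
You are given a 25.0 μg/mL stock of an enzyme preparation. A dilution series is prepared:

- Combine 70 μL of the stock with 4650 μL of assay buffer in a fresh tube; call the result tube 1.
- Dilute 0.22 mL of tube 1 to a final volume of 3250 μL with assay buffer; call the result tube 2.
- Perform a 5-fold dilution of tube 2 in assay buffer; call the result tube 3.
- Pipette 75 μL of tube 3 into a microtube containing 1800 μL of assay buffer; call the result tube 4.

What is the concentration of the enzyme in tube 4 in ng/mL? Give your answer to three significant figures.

Step 1: 70 μL + 4650 μL = 4720 μL total → factor 4720/70 = 67.429
Step 2: 0.22 mL brought to 3250 μL → factor 3.25/0.22 = 14.773
Step 3: 5-fold → factor 5
Step 4: 75 μL + 1800 μL = 1875 μL total → factor 1875/75 = 25
Overall dilution factor = 67.429 × 14.773 × 5 × 25 = 1.2451 × 10^5
Final = 25.0 μg/mL / 1.2451 × 10^5 = 0.0002008 μg/mL = 0.201 ng/mL

0.201 ng/mL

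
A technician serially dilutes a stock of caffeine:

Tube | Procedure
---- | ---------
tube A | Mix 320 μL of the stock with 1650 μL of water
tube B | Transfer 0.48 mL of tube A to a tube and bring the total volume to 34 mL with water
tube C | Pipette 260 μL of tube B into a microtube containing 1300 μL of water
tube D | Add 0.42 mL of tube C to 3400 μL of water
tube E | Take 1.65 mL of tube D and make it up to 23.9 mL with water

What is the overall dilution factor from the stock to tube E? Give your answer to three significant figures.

Step 1: 320 μL + 1650 μL = 1970 μL total → factor 1970/320 = 6.1562
Step 2: 0.48 mL brought to 34 mL → factor 34/0.48 = 70.833
Step 3: 260 μL + 1300 μL = 1560 μL total → factor 1560/260 = 6
Step 4: 0.42 mL + 3400 μL = 3.82 mL total → factor 3.82/0.42 = 9.0952
Step 5: 1.65 mL brought to 23.9 mL → factor 23.9/1.65 = 14.485
Overall dilution factor = 6.1562 × 70.833 × 6 × 9.0952 × 14.485 = 3.4469 × 10^5

3.45 × 10^5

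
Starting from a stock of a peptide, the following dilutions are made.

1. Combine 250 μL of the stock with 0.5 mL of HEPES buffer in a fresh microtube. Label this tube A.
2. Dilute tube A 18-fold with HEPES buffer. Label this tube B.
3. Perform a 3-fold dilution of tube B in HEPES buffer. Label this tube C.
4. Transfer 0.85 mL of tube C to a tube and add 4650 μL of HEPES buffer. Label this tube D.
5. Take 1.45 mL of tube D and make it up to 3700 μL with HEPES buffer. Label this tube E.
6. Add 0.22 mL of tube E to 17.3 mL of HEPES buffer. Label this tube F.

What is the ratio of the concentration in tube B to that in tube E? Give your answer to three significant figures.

Step 1: 250 μL + 0.5 mL = 750 μL total → factor 750/250 = 3
Step 2: 18-fold → factor 18
Step 3: 3-fold → factor 3
Step 4: 0.85 mL + 4650 μL = 5.5 mL total → factor 5.5/0.85 = 6.4706
Step 5: 1.45 mL brought to 3700 μL → factor 3.7/1.45 = 2.5517
Dilution factor to tube B = 54; to tube E = 2674.8
[tube B]/[tube E] = (factor to tube E)/(factor to tube B) = 2674.8/54 = 49.5

49.5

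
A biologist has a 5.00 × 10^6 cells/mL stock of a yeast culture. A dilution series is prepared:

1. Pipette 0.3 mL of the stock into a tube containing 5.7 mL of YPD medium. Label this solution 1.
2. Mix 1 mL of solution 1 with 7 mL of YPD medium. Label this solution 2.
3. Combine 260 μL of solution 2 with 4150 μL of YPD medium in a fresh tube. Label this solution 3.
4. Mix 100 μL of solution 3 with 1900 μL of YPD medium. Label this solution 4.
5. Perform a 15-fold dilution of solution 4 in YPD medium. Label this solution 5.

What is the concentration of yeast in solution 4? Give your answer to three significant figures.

Step 1: 0.3 mL + 5.7 mL = 6 mL total → factor 6/0.3 = 20
Step 2: 1 mL + 7 mL = 8 mL total → factor 8/1 = 8
Step 3: 260 μL + 4150 μL = 4410 μL total → factor 4410/260 = 16.962
Step 4: 100 μL + 1900 μL = 2000 μL total → factor 2000/100 = 20
Dilution factor through solution 4 = 20 × 8 × 16.962 × 20 = 54277
[solution 4] = 5.00 × 10^6 cells/mL / 54277 = 92.1 cells/mL

92.1 cells/mL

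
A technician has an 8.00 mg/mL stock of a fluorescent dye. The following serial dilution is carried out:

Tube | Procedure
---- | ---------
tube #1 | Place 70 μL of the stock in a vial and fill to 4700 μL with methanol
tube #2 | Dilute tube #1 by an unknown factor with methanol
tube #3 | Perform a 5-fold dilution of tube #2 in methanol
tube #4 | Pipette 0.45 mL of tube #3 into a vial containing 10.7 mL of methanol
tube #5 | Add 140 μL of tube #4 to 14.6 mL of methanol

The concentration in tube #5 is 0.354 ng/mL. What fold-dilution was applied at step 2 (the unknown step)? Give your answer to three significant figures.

25.8-fold

Step 1: 70 μL brought to 4700 μL → factor 4700/70 = 67.143
Step 2: unknown factor x
Step 3: 5-fold → factor 5
Step 4: 0.45 mL + 10.7 mL = 11.15 mL total → factor 11.15/0.45 = 24.778
Step 5: 140 μL + 14.6 mL = 14740 μL total → factor 14740/140 = 105.29
Product of known-step factors = 8.7579 × 10^5
Overall factor = 8.00 mg/mL / (0.354 ng/mL) = 2.2599 × 10^7
x = 2.2599 × 10^7 / 8.7579 × 10^5 = 25.8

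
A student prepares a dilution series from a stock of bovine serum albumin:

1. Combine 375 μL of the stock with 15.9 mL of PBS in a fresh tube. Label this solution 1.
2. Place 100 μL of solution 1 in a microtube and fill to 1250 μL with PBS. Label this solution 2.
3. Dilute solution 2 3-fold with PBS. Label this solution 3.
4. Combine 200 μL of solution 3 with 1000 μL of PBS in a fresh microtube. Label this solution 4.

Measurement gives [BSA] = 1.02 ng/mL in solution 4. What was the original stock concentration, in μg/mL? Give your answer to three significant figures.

9.96 μg/mL

Step 1: 375 μL + 15.9 mL = 16275 μL total → factor 16275/375 = 43.4
Step 2: 100 μL brought to 1250 μL → factor 1250/100 = 12.5
Step 3: 3-fold → factor 3
Step 4: 200 μL + 1000 μL = 1200 μL total → factor 1200/200 = 6
Overall dilution factor = 43.4 × 12.5 × 3 × 6 = 9765
Stock = 1.02 ng/mL × 9765 = 9960 ng/mL = 9.96 μg/mL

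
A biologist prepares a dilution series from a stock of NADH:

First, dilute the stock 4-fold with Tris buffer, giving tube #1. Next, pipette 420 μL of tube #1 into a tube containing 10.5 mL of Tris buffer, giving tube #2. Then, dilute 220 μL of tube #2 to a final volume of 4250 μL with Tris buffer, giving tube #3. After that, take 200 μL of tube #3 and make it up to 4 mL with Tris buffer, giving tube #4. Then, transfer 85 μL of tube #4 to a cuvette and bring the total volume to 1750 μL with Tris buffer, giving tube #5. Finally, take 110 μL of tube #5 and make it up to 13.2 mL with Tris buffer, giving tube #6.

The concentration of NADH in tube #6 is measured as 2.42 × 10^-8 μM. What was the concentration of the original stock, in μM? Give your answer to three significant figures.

Step 1: 4-fold → factor 4
Step 2: 420 μL + 10.5 mL = 10920 μL total → factor 10920/420 = 26
Step 3: 220 μL brought to 4250 μL → factor 4250/220 = 19.318
Step 4: 200 μL brought to 4 mL → factor 4000/200 = 20
Step 5: 85 μL brought to 1750 μL → factor 1750/85 = 20.588
Step 6: 110 μL brought to 13.2 mL → factor 13200/110 = 120
Overall dilution factor = 4 × 26 × 19.318 × 20 × 20.588 × 120 = 9.9273 × 10^7
Stock = 2.42 × 10^-8 μM × 9.9273 × 10^7 = 2.40 μM

2.40 μM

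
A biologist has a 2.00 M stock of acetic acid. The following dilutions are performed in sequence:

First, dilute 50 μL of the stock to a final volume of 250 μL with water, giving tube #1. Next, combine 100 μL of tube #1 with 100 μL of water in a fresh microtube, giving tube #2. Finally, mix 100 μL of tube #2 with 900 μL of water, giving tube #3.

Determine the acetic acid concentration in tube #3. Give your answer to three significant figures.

0.0200 M

Step 1: 50 μL brought to 250 μL → factor 250/50 = 5
Step 2: 100 μL + 100 μL = 200 μL total → factor 200/100 = 2
Step 3: 100 μL + 900 μL = 1000 μL total → factor 1000/100 = 10
Overall dilution factor = 5 × 2 × 10 = 100
Final = 2.00 M / 100 = 0.0200 M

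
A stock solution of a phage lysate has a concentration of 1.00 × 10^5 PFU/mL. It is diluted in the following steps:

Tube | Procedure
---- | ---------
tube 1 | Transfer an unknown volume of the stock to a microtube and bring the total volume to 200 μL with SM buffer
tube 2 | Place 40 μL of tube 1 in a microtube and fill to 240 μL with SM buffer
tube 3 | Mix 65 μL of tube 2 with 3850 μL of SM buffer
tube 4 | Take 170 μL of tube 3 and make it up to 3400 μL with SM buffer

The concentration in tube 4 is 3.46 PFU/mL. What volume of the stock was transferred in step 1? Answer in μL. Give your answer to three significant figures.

50.0 μL

Step 1: v brought to 200 μL → factor = 200 μL/v
Step 2: 40 μL brought to 240 μL → factor 240/40 = 6
Step 3: 65 μL + 3850 μL = 3915 μL total → factor 3915/65 = 60.231
Step 4: 170 μL brought to 3400 μL → factor 3400/170 = 20
Product of known-step factors = 7227.7
Overall factor = 1.00 × 10^5 PFU/mL / (3.46 PFU/mL) = 28902
Step-1 factor = 28902 / 7227.7 = 3.9987
v = 200 μL / 3.9987 = 50.0 μL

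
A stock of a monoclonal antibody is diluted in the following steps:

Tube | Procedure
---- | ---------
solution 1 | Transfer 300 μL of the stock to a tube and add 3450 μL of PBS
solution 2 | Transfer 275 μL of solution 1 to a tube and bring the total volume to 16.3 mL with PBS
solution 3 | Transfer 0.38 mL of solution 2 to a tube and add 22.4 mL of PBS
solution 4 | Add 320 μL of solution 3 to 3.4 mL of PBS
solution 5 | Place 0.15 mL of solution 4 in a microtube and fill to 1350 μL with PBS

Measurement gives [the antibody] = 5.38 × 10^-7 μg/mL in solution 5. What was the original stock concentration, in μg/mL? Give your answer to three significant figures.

Step 1: 300 μL + 3450 μL = 3750 μL total → factor 3750/300 = 12.5
Step 2: 275 μL brought to 16.3 mL → factor 16300/275 = 59.273
Step 3: 0.38 mL + 22.4 mL = 22.78 mL total → factor 22.78/0.38 = 59.947
Step 4: 320 μL + 3.4 mL = 3720 μL total → factor 3720/320 = 11.625
Step 5: 0.15 mL brought to 1350 μL → factor 1.35/0.15 = 9
Overall dilution factor = 12.5 × 59.273 × 59.947 × 11.625 × 9 = 4.647 × 10^6
Stock = 5.38 × 10^-7 μg/mL × 4.647 × 10^6 = 2.50 μg/mL

2.50 μg/mL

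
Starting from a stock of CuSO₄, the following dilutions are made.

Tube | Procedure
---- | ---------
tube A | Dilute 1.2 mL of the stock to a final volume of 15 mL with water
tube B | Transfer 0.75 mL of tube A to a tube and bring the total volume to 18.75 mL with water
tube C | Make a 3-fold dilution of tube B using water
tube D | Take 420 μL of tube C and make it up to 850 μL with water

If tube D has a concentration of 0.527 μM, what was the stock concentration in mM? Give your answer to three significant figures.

1.00 mM

Step 1: 1.2 mL brought to 15 mL → factor 15/1.2 = 12.5
Step 2: 0.75 mL brought to 18.75 mL → factor 18.75/0.75 = 25
Step 3: 3-fold → factor 3
Step 4: 420 μL brought to 850 μL → factor 850/420 = 2.0238
Overall dilution factor = 12.5 × 25 × 3 × 2.0238 = 1897.3
Stock = 0.527 μM × 1897.3 = 999.9 μM = 1.00 mM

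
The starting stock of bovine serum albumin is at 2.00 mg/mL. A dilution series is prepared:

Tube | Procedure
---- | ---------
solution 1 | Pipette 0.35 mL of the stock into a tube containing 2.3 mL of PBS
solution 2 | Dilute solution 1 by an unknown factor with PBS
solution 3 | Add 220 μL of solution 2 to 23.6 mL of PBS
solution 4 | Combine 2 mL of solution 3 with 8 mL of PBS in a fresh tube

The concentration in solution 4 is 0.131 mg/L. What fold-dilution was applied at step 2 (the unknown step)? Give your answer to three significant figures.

Step 1: 0.35 mL + 2.3 mL = 2.65 mL total → factor 2.65/0.35 = 7.5714
Step 2: unknown factor x
Step 3: 220 μL + 23.6 mL = 23820 μL total → factor 23820/220 = 108.27
Step 4: 2 mL + 8 mL = 10 mL total → factor 10/2 = 5
Product of known-step factors = 4098.9
Overall factor = 2.00 mg/mL / (0.131 mg/L) = 15267
x = 15267 / 4098.9 = 3.72

3.72-fold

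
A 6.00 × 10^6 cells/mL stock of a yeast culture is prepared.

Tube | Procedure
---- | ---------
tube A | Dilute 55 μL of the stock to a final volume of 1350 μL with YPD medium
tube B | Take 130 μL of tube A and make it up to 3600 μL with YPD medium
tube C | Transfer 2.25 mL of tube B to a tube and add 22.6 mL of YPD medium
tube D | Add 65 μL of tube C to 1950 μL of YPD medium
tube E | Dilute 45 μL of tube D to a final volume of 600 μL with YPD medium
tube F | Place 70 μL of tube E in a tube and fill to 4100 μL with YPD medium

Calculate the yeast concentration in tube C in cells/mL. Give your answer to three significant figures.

799 cells/mL

Step 1: 55 μL brought to 1350 μL → factor 1350/55 = 24.545
Step 2: 130 μL brought to 3600 μL → factor 3600/130 = 27.692
Step 3: 2.25 mL + 22.6 mL = 24.85 mL total → factor 24.85/2.25 = 11.044
Dilution factor through tube C = 24.545 × 27.692 × 11.044 = 7507.1
[tube C] = 6.00 × 10^6 cells/mL / 7507.1 = 799 cells/mL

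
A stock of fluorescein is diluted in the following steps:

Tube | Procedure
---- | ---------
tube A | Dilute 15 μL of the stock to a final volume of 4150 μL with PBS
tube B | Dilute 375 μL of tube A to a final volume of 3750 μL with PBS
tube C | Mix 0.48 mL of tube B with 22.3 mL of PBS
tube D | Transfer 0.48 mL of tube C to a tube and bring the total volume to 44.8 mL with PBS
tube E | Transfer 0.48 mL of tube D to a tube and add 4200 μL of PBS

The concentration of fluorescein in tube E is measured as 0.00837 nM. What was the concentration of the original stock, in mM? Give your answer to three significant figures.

1.00 mM

Step 1: 15 μL brought to 4150 μL → factor 4150/15 = 276.67
Step 2: 375 μL brought to 3750 μL → factor 3750/375 = 10
Step 3: 0.48 mL + 22.3 mL = 22.78 mL total → factor 22.78/0.48 = 47.458
Step 4: 0.48 mL brought to 44.8 mL → factor 44.8/0.48 = 93.333
Step 5: 0.48 mL + 4200 μL = 4.68 mL total → factor 4.68/0.48 = 9.75
Overall dilution factor = 276.67 × 10 × 47.458 × 93.333 × 9.75 = 1.1948 × 10^8
Stock = 0.00837 nM × 1.1948 × 10^8 = 1.000 × 10^6 nM = 1.00 mM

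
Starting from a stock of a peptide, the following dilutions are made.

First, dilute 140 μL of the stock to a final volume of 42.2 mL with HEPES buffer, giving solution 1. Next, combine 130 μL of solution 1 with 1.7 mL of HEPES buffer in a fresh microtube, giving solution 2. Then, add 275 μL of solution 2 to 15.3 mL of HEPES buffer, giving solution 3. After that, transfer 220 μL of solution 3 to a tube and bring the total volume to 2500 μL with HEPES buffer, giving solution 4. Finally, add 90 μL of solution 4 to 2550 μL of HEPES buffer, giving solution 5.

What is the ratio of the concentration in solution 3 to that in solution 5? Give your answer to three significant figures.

Step 1: 140 μL brought to 42.2 mL → factor 42200/140 = 301.43
Step 2: 130 μL + 1.7 mL = 1830 μL total → factor 1830/130 = 14.077
Step 3: 275 μL + 15.3 mL = 15575 μL total → factor 15575/275 = 56.636
Step 4: 220 μL brought to 2500 μL → factor 2500/220 = 11.364
Step 5: 90 μL + 2550 μL = 2640 μL total → factor 2640/90 = 29.333
Dilution factor to solution 3 = 2.4032 × 10^5; to solution 5 = 8.0106 × 10^7
[solution 3]/[solution 5] = (factor to solution 5)/(factor to solution 3) = 8.0106 × 10^7/2.4032 × 10^5 = 333

333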